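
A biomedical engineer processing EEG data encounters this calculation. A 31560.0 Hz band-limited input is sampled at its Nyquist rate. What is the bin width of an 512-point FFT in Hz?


Step 1 — Nyquist sampling rate:
fs = 2 * fmax = 2 * 31560.0 = 63120.0 Hz

Step 2 — DFT bin spacing:
df = fs / N = 63120.0 / 512 = 123.2812 Hz

123.2812 Hz


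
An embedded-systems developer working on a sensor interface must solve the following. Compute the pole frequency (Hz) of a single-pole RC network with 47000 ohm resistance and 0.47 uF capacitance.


Cutoff frequency of a first-order RC filter:
fc = 1 / (2 * pi * R * C)
C = 0.47 uF = 4.7e-07 F
fc = 1 / (2 * pi * 47000 * 4.7e-07)
   = 1 / 0.1387955634356
   = 7.204841 Hz

7.204841 Hz


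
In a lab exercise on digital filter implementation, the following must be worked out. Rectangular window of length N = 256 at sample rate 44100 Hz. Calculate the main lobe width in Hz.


Main lobe width for a rectangular window:
Width = 2 * fs / N
      = 2 * 44100 / 256
      = 88200 / 256
      = 344.531 Hz

344.531 Hz


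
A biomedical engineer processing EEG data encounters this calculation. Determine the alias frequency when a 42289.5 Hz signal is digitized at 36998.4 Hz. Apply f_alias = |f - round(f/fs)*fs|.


Compute the nearest integer multiple of fs to the signal:
n = round(42289.5 / 36998.4) = 1
f_alias = |42289.5 - 1 * 36998.4|
        = |42289.5 - 36998.4|
        = 5291.1 Hz

5291.1


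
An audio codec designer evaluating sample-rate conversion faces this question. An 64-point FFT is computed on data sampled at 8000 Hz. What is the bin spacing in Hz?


DFT frequency resolution:
df = fs / N
   = 8000 / 64
   = 125.0 Hz

125.0 Hz


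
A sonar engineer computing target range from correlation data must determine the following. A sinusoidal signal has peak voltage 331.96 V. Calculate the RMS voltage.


RMS voltage for a sinusoidal waveform:
V_rms = V_peak / sqrt(2)
      = 331.96 / 1.414214
      = 234.731 V

234.731 V


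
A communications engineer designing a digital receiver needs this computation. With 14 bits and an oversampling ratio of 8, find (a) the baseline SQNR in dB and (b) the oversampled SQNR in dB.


Step 1 — baseline SQNR at Nyquist:
SQNR_base = 6.02*N + 1.76
          = 6.02*14 + 1.76
          = 86.04 dB

Step 2 — oversampling processing gain:
G = 10*log10(OSR) = 10*log10(8) = 9.03 dB

Step 3 — total:
SQNR_total = 86.04 + 9.03 = 95.07 dB

Base SQNR = 86.04 dB; oversampled SQNR = 95.07 dB


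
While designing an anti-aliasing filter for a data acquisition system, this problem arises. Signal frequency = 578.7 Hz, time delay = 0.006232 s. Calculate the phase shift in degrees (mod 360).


Phase shift from frequency and time delay:
phi = 360 * f * t_delay
    = 360 * 578.7 * 0.006232
    = 1298.33 degrees
    mod 360 = 218.33 degrees

218.33 degrees


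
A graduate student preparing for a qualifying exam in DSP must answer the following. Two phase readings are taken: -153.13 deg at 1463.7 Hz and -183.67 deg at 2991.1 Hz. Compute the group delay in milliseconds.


Group delay from phase difference:
tau = -d(phi)/d(omega)
d(phi) = -30.54 deg = -0.533024 rad
d(omega) = 2*pi*(2991.1 - 1463.7) = 9596.9372 rad/s
tau = -(-0.533024) / 9596.9372
    = 0.0555 ms

0.0555 ms


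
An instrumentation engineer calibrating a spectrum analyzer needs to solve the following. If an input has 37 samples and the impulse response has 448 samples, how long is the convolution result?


Linear convolution output length:
L = N + M - 1
  = 37 + 448 - 1
  = 484 samples

484


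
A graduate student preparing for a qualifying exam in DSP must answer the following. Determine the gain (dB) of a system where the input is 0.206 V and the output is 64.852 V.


Voltage gain in dB:
G = 20 * log10(Vout / Vin)
  = 20 * log10(64.852 / 0.206)
  = 20 * log10(314.815534)
  = 20 * 2.498056
  = 49.96 dB

49.96 dB


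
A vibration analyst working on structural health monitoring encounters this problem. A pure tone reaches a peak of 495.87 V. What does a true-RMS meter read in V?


RMS voltage for a sinusoidal waveform:
V_rms = V_peak / sqrt(2)
      = 495.87 / 1.414214
      = 350.633 V

350.633 V


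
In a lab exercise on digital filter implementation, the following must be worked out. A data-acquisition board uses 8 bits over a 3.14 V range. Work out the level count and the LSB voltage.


Step 1 — number of quantization levels:
L = 2^N = 2^8 = 256

Step 2 — LSB step size:
delta = Vfs / L
      = 3.14 / 256
      = 0.01226563 V

Levels = 256; step size = 0.01226563 V


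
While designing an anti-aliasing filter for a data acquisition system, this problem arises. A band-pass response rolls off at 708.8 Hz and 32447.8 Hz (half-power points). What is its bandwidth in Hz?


Bandwidth is the difference of -3dB frequencies:
BW = f_high - f_low
   = 32447.8 - 708.8
   = 31739.0 Hz

31739.0 Hz


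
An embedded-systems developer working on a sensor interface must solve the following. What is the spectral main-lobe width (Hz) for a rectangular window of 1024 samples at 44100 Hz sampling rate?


Main lobe width for a rectangular window:
Width = 2 * fs / N
      = 2 * 44100 / 1024
      = 88200 / 1024
      = 86.133 Hz

86.133 Hz


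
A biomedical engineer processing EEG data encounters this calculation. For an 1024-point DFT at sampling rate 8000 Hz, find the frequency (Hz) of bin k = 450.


Frequency of DFT bin k:
f_k = k * fs / N
    = 450 * 8000 / 1024
    = 3600000 / 1024
    = 3515.625 Hz

3515.625 Hz


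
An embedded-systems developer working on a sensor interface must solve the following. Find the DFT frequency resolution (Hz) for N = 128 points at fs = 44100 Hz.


DFT frequency resolution:
df = fs / N
   = 44100 / 128
   = 344.5312 Hz

344.5312 Hz


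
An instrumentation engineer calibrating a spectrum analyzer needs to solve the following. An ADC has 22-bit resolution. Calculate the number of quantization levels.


Number of quantization levels = 2^N
= 2^22
= 4194304

4194304


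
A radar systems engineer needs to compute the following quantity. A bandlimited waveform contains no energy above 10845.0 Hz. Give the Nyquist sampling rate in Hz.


The Nyquist rate is twice the maximum frequency component.
fs_min = 2 * fmax
      = 2 * 10845.0
      = 21690.0 Hz

21690.0


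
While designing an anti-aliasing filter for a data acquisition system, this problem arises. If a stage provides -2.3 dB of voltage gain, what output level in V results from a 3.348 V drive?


Output voltage from dB gain:
V_out = V_in * 10^(gain_dB / 20)
      = 3.348 * 10^(-2.3 / 20)
      = 3.348 * 0.767361
      = 2.5691 V

2.5691 V


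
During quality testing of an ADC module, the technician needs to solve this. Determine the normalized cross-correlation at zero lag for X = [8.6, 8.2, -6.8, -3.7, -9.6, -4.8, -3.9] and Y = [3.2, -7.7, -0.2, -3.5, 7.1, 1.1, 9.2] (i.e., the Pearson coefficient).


Pearson correlation coefficient (population):
r = cov(X,Y) / (std(X) * std(Y))
Mean X = -1.7143, Mean Y = 1.3143
Cov(X,Y) = -16.408367
Std(X) = 6.665139, Std(Y) = 5.42466
r = -0.4538

-0.4538


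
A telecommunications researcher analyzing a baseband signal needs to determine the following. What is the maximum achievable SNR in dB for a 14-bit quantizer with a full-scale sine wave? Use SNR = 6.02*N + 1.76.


Theoretical SNR for a full-scale sinusoid:
SNR = 6.02 * N + 1.76
    = 6.02 * 14 + 1.76
    = 84.28 + 1.76
    = 86.04 dB

86.04 dB


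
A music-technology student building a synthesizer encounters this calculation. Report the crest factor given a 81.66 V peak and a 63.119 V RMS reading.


Crest factor is the ratio of peak to RMS:
CF = V_peak / V_rms
   = 81.66 / 63.119
   = 1.2937

1.2937


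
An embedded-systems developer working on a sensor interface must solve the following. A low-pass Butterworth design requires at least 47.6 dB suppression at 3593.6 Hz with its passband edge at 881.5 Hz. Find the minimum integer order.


Butterworth filter order formula:
n = log10(10^(A/10) - 1) / (2 * log10(f_stop/f_pass))
10^(47.6/10) - 1 = 57542.9937
f_stop/f_pass = 3593.6 / 881.5 = 4.0767
n = 3.8997 -> ceil = 4

4


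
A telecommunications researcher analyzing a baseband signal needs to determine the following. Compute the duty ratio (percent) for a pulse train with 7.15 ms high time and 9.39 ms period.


Duty cycle as a percentage:
DC = (t_on / T) * 100
   = (7.15 / 9.39) * 100
   = 0.761448 * 100
   = 76.14 %

76.14 %


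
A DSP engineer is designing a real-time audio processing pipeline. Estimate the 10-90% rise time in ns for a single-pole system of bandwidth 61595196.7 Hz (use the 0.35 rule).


Rise time from bandwidth relationship:
tr = 0.35 / BW
   = 0.35 / 61595196.7
   = 5.68226126e-09 s
   = 5.6823 ns

5.6823 ns


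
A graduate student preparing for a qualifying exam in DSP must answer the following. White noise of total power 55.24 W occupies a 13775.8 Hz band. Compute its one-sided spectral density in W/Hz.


Power spectral density:
PSD = P / BW
    = 55.24 / 13775.8
    = 0.00400993 W/Hz

0.00400993 W/Hz


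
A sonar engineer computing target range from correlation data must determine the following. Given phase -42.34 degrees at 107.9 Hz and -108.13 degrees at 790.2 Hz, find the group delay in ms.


Group delay from phase difference:
tau = -d(phi)/d(omega)
d(phi) = -65.79 deg = -1.148252 rad
d(omega) = 2*pi*(790.2 - 107.9) = 4287.0173 rad/s
tau = -(-1.148252) / 4287.0173
    = 0.2678 ms

0.2678 ms


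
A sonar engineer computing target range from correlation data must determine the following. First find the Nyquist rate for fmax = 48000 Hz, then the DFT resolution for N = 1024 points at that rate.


Step 1 — Nyquist sampling rate:
fs = 2 * fmax = 2 * 48000 = 96000 Hz

Step 2 — DFT bin spacing:
df = fs / N = 96000 / 1024 = 93.75 Hz

93.75 Hz


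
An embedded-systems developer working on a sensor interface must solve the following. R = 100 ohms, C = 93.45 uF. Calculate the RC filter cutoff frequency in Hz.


Cutoff frequency of a first-order RC filter:
fc = 1 / (2 * pi * R * C)
C = 93.45 uF = 9.345e-05 F
fc = 1 / (2 * pi * 100 * 9.345e-05)
   = 1 / 0.058716366695593
   = 17.031027 Hz

17.031027 Hz


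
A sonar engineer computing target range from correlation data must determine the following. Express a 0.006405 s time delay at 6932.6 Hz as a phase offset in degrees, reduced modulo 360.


Phase shift from frequency and time delay:
phi = 360 * f * t_delay
    = 360 * 6932.6 * 0.006405
    = 15985.19 degrees
    mod 360 = 145.19 degrees

145.19 degrees


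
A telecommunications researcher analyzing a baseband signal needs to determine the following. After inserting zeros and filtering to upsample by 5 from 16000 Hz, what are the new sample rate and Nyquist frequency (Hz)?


Step 1 — output sample rate after interpolation by L:
fs_out = L * fs_in = 5 * 16000 = 80000 Hz

Step 2 — Nyquist frequency of the output stream:
f_Nyq = fs_out / 2 = 80000 / 2 = 40000.0 Hz

fs_out = 80000 Hz; f_Nyquist = 40000.0 Hz


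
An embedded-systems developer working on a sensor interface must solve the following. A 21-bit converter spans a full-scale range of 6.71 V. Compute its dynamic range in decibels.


Dynamic range from full-scale to LSB:
V_min = V_max / 2^bits = 6.71 / 2^21
DR = 20 * log10(V_max / V_min)
   = 20 * log10(2^21)
   = 20 * 21 * log10(2)
   = 126.43 dB

126.43 dB


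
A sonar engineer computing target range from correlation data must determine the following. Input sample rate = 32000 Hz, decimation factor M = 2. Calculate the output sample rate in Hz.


Decimation reduces the sample rate:
fs_out = fs_in / M
       = 32000 / 2
       = 16000.0 Hz

16000.0 Hz


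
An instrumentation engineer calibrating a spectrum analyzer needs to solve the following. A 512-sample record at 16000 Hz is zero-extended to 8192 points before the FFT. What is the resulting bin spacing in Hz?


Frequency resolution after zero-padding:
N_padded = 512 * 16 = 8192
df = fs / N_padded
   = 16000 / 8192
   = 1.9531 Hz

1.9531 Hz


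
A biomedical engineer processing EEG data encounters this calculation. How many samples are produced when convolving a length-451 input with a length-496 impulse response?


Linear convolution output length:
L = N + M - 1
  = 451 + 496 - 1
  = 946 samples

946


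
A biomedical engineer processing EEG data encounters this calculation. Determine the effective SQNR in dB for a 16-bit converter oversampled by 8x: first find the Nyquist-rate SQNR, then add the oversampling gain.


Step 1 — baseline SQNR at Nyquist:
SQNR_base = 6.02*N + 1.76
          = 6.02*16 + 1.76
          = 98.08 dB

Step 2 — oversampling processing gain:
G = 10*log10(OSR) = 10*log10(8) = 9.03 dB

Step 3 — total:
SQNR_total = 98.08 + 9.03 = 107.11 dB

Base SQNR = 98.08 dB; oversampled SQNR = 107.11 dB


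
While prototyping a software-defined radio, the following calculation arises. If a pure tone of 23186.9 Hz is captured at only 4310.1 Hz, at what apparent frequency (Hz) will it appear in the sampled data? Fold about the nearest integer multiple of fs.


Compute the nearest integer multiple of fs to the signal:
n = round(23186.9 / 4310.1) = 5
f_alias = |23186.9 - 5 * 4310.1|
        = |23186.9 - 21550.5|
        = 1636.4 Hz

1636.4


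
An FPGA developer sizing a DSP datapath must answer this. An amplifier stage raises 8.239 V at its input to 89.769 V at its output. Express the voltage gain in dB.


Voltage gain in dB:
G = 20 * log10(Vout / Vin)
  = 20 * log10(89.769 / 8.239)
  = 20 * log10(10.895618)
  = 20 * 1.037252
  = 20.75 dB

20.75 dB


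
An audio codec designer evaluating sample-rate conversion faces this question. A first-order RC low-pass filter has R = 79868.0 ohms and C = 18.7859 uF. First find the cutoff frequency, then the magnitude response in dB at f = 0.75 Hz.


Step 1 — cutoff frequency:
fc = 1 / (2*pi*R*C)
C = 18.7859 uF = 1.87859e-05 F
fc = 1 / (2*pi*79868.0*1.87859e-05)
   = 0.106076 Hz

Step 2 — magnitude at f = 0.75 Hz:
|H(f)| = 1 / sqrt(1 + (f/fc)^2)
f/fc = 0.75 / 0.106076 = 7.070402
|H| = 1 / sqrt(1 + 49.990584) = 0.1400409
|H|_dB = 20*log10(0.1400409) = -17.07 dB

fc = 0.106076 Hz; |H(0.75 Hz)| = -17.07 dB


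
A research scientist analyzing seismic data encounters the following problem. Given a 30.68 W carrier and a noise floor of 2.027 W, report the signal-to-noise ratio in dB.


SNR in decibels:
SNR = 10 * log10(Ps / Pn)
    = 10 * log10(30.68 / 2.027)
    = 10 * log10(15.1357)
    = 10 * 1.18
    = 11.8 dB

11.8 dB


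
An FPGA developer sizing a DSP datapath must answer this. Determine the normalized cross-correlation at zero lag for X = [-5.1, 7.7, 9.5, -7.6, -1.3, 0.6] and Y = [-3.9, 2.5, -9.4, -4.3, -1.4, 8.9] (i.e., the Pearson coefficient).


Pearson correlation coefficient (population):
r = cov(X,Y) / (std(X) * std(Y))
Mean X = 0.6333, Mean Y = -1.2667
Cov(X,Y) = -0.917778
Std(X) = 6.231016, Std(Y) = 5.771385
r = -0.0255

-0.0255


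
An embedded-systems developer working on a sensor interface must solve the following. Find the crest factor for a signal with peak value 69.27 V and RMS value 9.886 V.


Crest factor is the ratio of peak to RMS:
CF = V_peak / V_rms
   = 69.27 / 9.886
   = 7.0069

7.0069


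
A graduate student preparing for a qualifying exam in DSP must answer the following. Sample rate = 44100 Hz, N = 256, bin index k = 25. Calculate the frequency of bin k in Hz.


Frequency of DFT bin k:
f_k = k * fs / N
    = 25 * 44100 / 256
    = 1102500 / 256
    = 4306.641 Hz

4306.641 Hz


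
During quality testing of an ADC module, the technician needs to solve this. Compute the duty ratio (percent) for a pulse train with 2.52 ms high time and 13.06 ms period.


Duty cycle as a percentage:
DC = (t_on / T) * 100
   = (2.52 / 13.06) * 100
   = 0.192956 * 100
   = 19.3 %

19.3 %


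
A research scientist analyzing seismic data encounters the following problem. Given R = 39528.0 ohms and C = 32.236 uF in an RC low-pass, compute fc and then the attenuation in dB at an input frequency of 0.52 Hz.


Step 1 — cutoff frequency:
fc = 1 / (2*pi*R*C)
C = 32.236 uF = 3.2236e-05 F
fc = 1 / (2*pi*39528.0*3.2236e-05)
   = 0.124903 Hz

Step 2 — magnitude at f = 0.52 Hz:
|H(f)| = 1 / sqrt(1 + (f/fc)^2)
f/fc = 0.52 / 0.124903 = 4.163231
|H| = 1 / sqrt(1 + 17.332492) = 0.233555
|H|_dB = 20*log10(0.233555) = -12.63 dB

fc = 0.124903 Hz; |H(0.52 Hz)| = -12.63 dB


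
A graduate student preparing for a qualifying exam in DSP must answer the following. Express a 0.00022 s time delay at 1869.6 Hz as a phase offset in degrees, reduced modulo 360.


Phase shift from frequency and time delay:
phi = 360 * f * t_delay
    = 360 * 1869.6 * 0.00022
    = 148.07 degrees
    mod 360 = 148.07 degrees

148.07 degrees


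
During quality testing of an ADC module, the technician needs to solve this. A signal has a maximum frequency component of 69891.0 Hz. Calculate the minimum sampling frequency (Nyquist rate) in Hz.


The Nyquist rate is twice the maximum frequency component.
fs_min = 2 * fmax
      = 2 * 69891.0
      = 139782.0 Hz

139782.0


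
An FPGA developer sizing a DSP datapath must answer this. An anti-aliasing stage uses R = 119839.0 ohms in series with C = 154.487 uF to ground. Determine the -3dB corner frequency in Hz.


Cutoff frequency of a first-order RC filter:
fc = 1 / (2 * pi * R * C)
C = 154.487 uF = 0.000154487 F
fc = 1 / (2 * pi * 119839.0 * 0.000154487)
   = 1 / 116.32417588381
   = 0.008597 Hz

0.008597 Hz


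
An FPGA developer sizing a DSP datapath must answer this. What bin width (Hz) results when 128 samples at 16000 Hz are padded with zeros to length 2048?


Frequency resolution after zero-padding:
N_padded = 128 * 16 = 2048
df = fs / N_padded
   = 16000 / 2048
   = 7.8125 Hz

7.8125 Hz


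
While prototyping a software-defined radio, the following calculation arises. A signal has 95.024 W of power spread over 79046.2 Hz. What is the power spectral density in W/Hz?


Power spectral density:
PSD = P / BW
    = 95.024 / 79046.2
    = 0.00120213 W/Hz

0.00120213 W/Hz


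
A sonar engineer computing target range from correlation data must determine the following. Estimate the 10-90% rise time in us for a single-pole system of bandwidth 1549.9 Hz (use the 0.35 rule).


Rise time from bandwidth relationship:
tr = 0.35 / BW
   = 0.35 / 1549.9
   = 0.0002258210207 s
   = 225.821 us

225.821 us


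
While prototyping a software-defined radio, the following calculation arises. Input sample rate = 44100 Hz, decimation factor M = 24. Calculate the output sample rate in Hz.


Decimation reduces the sample rate:
fs_out = fs_in / M
       = 44100 / 24
       = 1837.5 Hz

1837.5 Hz


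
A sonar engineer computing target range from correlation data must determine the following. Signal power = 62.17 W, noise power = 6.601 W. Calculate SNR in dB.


SNR in decibels:
SNR = 10 * log10(Ps / Pn)
    = 10 * log10(62.17 / 6.601)
    = 10 * log10(9.4183)
    = 10 * 0.974
    = 9.74 dB

9.74 dB


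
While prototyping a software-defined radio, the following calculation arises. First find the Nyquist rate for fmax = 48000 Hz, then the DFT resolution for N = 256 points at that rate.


Step 1 — Nyquist sampling rate:
fs = 2 * fmax = 2 * 48000 = 96000 Hz

Step 2 — DFT bin spacing:
df = fs / N = 96000 / 256 = 375.0 Hz

375.0 Hz


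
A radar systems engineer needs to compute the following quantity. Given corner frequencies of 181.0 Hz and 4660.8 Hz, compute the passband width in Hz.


Bandwidth is the difference of -3dB frequencies:
BW = f_high - f_low
   = 4660.8 - 181.0
   = 4479.8 Hz

4479.8 Hz


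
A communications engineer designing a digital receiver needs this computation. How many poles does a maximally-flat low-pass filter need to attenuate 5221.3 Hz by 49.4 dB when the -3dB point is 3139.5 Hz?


Butterworth filter order formula:
n = log10(10^(A/10) - 1) / (2 * log10(f_stop/f_pass))
10^(49.4/10) - 1 = 87095.359
f_stop/f_pass = 5221.3 / 3139.5 = 1.6631
n = 11.1806 -> ceil = 12

12


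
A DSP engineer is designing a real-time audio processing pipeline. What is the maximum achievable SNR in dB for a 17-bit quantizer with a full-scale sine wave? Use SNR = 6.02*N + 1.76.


Theoretical SNR for a full-scale sinusoid:
SNR = 6.02 * N + 1.76
    = 6.02 * 17 + 1.76
    = 102.34 + 1.76
    = 104.1 dB

104.1 dB


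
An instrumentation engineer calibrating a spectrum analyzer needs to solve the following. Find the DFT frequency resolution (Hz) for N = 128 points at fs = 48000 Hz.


DFT frequency resolution:
df = fs / N
   = 48000 / 128
   = 375.0 Hz

375.0 Hz


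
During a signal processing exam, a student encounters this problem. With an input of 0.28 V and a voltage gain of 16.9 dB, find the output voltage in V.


Output voltage from dB gain:
V_out = V_in * 10^(gain_dB / 20)
      = 0.28 * 10^(16.9 / 20)
      = 0.28 * 6.99842
      = 1.9596 V

1.9596 V


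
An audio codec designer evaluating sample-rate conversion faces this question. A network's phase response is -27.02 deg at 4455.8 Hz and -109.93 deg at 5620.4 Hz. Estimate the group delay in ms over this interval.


Group delay from phase difference:
tau = -d(phi)/d(omega)
d(phi) = -82.91 deg = -1.447052 rad
d(omega) = 2*pi*(5620.4 - 4455.8) = 7317.3976 rad/s
tau = -(-1.447052) / 7317.3976
    = 0.1978 ms

0.1978 ms


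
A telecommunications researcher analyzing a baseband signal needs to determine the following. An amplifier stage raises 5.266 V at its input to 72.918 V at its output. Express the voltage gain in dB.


Voltage gain in dB:
G = 20 * log10(Vout / Vin)
  = 20 * log10(72.918 / 5.266)
  = 20 * log10(13.846943)
  = 20 * 1.141354
  = 22.83 dB

22.83 dB


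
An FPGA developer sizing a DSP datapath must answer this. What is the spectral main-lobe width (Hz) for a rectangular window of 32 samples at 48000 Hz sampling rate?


Main lobe width for a rectangular window:
Width = 2 * fs / N
      = 2 * 48000 / 32
      = 96000 / 32
      = 3000.0 Hz

3000.0 Hz


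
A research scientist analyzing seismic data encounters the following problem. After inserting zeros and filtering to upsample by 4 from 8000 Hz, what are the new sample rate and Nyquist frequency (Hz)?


Step 1 — output sample rate after interpolation by L:
fs_out = L * fs_in = 4 * 8000 = 32000 Hz

Step 2 — Nyquist frequency of the output stream:
f_Nyq = fs_out / 2 = 32000 / 2 = 16000.0 Hz

fs_out = 32000 Hz; f_Nyquist = 16000.0 Hz


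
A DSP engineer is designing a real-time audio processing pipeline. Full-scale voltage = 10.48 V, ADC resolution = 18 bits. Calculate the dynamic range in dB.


Dynamic range from full-scale to LSB:
V_min = V_max / 2^bits = 10.48 / 2^18
DR = 20 * log10(V_max / V_min)
   = 20 * log10(2^18)
   = 20 * 18 * log10(2)
   = 108.37 dB

108.37 dB


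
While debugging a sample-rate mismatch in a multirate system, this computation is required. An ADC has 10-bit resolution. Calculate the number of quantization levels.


Number of quantization levels = 2^N
= 2^10
= 1024

1024


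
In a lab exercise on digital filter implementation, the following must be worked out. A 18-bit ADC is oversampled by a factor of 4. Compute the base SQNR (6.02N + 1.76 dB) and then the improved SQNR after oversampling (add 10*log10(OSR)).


Step 1 — baseline SQNR at Nyquist:
SQNR_base = 6.02*N + 1.76
          = 6.02*18 + 1.76
          = 110.12 dB

Step 2 — oversampling processing gain:
G = 10*log10(OSR) = 10*log10(4) = 6.02 dB

Step 3 — total:
SQNR_total = 110.12 + 6.02 = 116.14 dB

Base SQNR = 110.12 dB; oversampled SQNR = 116.14 dB


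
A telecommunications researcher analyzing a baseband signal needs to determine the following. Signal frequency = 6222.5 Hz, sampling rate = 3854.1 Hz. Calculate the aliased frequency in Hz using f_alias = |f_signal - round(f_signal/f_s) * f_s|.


Compute the nearest integer multiple of fs to the signal:
n = round(6222.5 / 3854.1) = 2
f_alias = |6222.5 - 2 * 3854.1|
        = |6222.5 - 7708.2|
        = 1485.7 Hz

1485.7


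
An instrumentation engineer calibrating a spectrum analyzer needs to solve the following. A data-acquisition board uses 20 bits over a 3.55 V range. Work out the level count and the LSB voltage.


Step 1 — number of quantization levels:
L = 2^N = 2^20 = 1048576

Step 2 — LSB step size:
delta = Vfs / L
      = 3.55 / 1048576
      = 3.39e-06 V

Levels = 1048576; step size = 3.39e-06 V


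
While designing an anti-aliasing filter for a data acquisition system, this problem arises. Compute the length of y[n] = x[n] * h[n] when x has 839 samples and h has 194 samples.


Linear convolution output length:
L = N + M - 1
  = 839 + 194 - 1
  = 1032 samples

1032


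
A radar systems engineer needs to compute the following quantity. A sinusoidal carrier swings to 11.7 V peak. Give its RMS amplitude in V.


RMS voltage for a sinusoidal waveform:
V_rms = V_peak / sqrt(2)
      = 11.7 / 1.414214
      = 8.273 V

8.273 V


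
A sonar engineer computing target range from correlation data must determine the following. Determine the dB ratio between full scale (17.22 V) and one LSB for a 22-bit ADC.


Dynamic range from full-scale to LSB:
V_min = V_max / 2^bits = 17.22 / 2^22
DR = 20 * log10(V_max / V_min)
   = 20 * log10(2^22)
   = 20 * 22 * log10(2)
   = 132.45 dB

132.45 dB


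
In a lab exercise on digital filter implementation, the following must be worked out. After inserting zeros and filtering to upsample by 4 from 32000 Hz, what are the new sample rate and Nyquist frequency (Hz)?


Step 1 — output sample rate after interpolation by L:
fs_out = L * fs_in = 4 * 32000 = 128000 Hz

Step 2 — Nyquist frequency of the output stream:
f_Nyq = fs_out / 2 = 128000 / 2 = 64000.0 Hz

fs_out = 128000 Hz; f_Nyquist = 64000.0 Hz


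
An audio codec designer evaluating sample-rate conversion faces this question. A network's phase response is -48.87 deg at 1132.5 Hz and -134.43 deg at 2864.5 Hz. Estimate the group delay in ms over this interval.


Group delay from phase difference:
tau = -d(phi)/d(omega)
d(phi) = -85.56 deg = -1.493304 rad
d(omega) = 2*pi*(2864.5 - 1132.5) = 10882.477 rad/s
tau = -(-1.493304) / 10882.477
    = 0.1372 ms

0.1372 ms


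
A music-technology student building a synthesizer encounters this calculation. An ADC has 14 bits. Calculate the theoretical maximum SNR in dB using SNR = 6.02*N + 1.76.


Theoretical SNR for a full-scale sinusoid:
SNR = 6.02 * N + 1.76
    = 6.02 * 14 + 1.76
    = 84.28 + 1.76
    = 86.04 dB

86.04 dB


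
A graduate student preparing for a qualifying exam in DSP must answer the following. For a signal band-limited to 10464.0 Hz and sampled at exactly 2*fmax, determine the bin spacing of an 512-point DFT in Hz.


Step 1 — Nyquist sampling rate:
fs = 2 * fmax = 2 * 10464.0 = 20928.0 Hz

Step 2 — DFT bin spacing:
df = fs / N = 20928.0 / 512 = 40.875 Hz

40.875 Hz


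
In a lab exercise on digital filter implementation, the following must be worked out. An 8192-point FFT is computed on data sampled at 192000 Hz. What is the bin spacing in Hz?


DFT frequency resolution:
df = fs / N
   = 192000 / 8192
   = 23.4375 Hz

23.4375 Hz


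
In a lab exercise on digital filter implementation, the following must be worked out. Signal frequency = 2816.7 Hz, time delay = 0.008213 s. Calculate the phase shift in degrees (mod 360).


Phase shift from frequency and time delay:
phi = 360 * f * t_delay
    = 360 * 2816.7 * 0.008213
    = 8328.08 degrees
    mod 360 = 48.08 degrees

48.08 degrees


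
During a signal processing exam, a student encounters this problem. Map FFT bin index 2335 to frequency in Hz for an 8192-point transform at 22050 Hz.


Frequency of DFT bin k:
f_k = k * fs / N
    = 2335 * 22050 / 8192
    = 51486750 / 8192
    = 6285.004 Hz

6285.004 Hz


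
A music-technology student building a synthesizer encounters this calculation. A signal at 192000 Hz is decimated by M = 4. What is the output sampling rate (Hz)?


Decimation reduces the sample rate:
fs_out = fs_in / M
       = 192000 / 4
       = 48000.0 Hz

48000.0 Hz


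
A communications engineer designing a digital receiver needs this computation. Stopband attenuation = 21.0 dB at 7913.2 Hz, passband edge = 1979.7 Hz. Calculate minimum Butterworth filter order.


Butterworth filter order formula:
n = log10(10^(A/10) - 1) / (2 * log10(f_stop/f_pass))
10^(21.0/10) - 1 = 124.8925
f_stop/f_pass = 7913.2 / 1979.7 = 3.9972
n = 1.742 -> ceil = 2

2


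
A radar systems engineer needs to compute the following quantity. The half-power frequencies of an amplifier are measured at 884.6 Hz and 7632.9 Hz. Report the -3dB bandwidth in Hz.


Bandwidth is the difference of -3dB frequencies:
BW = f_high - f_low
   = 7632.9 - 884.6
   = 6748.3 Hz

6748.3 Hz


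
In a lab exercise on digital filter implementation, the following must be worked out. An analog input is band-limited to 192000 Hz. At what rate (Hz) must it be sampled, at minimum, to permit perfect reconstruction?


The Nyquist rate is twice the maximum frequency component.
fs_min = 2 * fmax
      = 2 * 192000
      = 384000 Hz

384000


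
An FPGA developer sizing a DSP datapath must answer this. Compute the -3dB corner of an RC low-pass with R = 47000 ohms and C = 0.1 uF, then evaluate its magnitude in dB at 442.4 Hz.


Step 1 — cutoff frequency:
fc = 1 / (2*pi*R*C)
C = 0.1 uF = 1e-07 F
fc = 1 / (2*pi*47000*1e-07)
   = 33.8628 Hz

Step 2 — magnitude at f = 442.4 Hz:
|H(f)| = 1 / sqrt(1 + (f/fc)^2)
f/fc = 442.4 / 33.8628 = 13.064484
|H| = 1 / sqrt(1 + 170.680742) = 0.0763201
|H|_dB = 20*log10(0.0763201) = -22.35 dB

fc = 33.8628 Hz; |H(442.4 Hz)| = -22.35 dB


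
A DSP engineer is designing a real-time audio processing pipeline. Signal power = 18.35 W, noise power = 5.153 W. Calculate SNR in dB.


SNR in decibels:
SNR = 10 * log10(Ps / Pn)
    = 10 * log10(18.35 / 5.153)
    = 10 * log10(3.561)
    = 10 * 0.5516
    = 5.52 dB

5.52 dB


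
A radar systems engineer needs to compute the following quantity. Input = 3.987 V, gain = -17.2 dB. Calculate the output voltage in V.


Output voltage from dB gain:
V_out = V_in * 10^(gain_dB / 20)
      = 3.987 * 10^(-17.2 / 20)
      = 3.987 * 0.138038
      = 0.5504 V

0.5504 V


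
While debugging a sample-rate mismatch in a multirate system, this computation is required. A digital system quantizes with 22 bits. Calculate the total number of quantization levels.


Number of quantization levels = 2^N
= 2^22
= 4194304

4194304


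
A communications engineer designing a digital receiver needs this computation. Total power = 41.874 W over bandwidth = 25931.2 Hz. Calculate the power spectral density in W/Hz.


Power spectral density:
PSD = P / BW
    = 41.874 / 25931.2
    = 0.00161481 W/Hz

0.00161481 W/Hz


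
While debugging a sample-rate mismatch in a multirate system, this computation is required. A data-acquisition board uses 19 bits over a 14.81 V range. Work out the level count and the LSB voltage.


Step 1 — number of quantization levels:
L = 2^N = 2^19 = 524288

Step 2 — LSB step size:
delta = Vfs / L
      = 14.81 / 524288
      = 2.825e-05 V

Levels = 524288; step size = 2.825e-05 V


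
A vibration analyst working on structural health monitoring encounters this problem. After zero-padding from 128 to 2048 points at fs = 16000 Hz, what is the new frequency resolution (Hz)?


Frequency resolution after zero-padding:
N_padded = 128 * 16 = 2048
df = fs / N_padded
   = 16000 / 2048
   = 7.8125 Hz

7.8125 Hz


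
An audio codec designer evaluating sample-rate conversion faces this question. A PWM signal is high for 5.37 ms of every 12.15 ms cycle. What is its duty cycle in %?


Duty cycle as a percentage:
DC = (t_on / T) * 100
   = (5.37 / 12.15) * 100
   = 0.441975 * 100
   = 44.2 %

44.2 %


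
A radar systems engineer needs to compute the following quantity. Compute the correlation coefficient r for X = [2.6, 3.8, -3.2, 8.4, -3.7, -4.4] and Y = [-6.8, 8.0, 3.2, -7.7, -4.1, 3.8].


Pearson correlation coefficient (population):
r = cov(X,Y) / (std(X) * std(Y))
Mean X = 0.5833, Mean Y = -0.6
Cov(X,Y) = -10.275
Std(X) = 4.708296, Std(Y) = 5.9
r = -0.3699

-0.3699


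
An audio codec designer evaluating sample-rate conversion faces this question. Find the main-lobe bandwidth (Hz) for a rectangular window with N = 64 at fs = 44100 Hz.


Main lobe width for a rectangular window:
Width = 2 * fs / N
      = 2 * 44100 / 64
      = 88200 / 64
      = 1378.125 Hz

1378.125 Hz


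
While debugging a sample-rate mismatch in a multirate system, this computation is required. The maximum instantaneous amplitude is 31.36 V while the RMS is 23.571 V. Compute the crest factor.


Crest factor is the ratio of peak to RMS:
CF = V_peak / V_rms
   = 31.36 / 23.571
   = 1.3304

1.3304


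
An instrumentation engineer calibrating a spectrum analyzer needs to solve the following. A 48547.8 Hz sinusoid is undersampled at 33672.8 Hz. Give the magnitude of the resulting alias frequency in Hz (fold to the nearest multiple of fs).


Compute the nearest integer multiple of fs to the signal:
n = round(48547.8 / 33672.8) = 1
f_alias = |48547.8 - 1 * 33672.8|
        = |48547.8 - 33672.8|
        = 14875.0 Hz

14875.0


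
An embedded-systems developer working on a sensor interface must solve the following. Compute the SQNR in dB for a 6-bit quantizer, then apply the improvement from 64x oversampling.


Step 1 — baseline SQNR at Nyquist:
SQNR_base = 6.02*N + 1.76
          = 6.02*6 + 1.76
          = 37.88 dB

Step 2 — oversampling processing gain:
G = 10*log10(OSR) = 10*log10(64) = 18.06 dB

Step 3 — total:
SQNR_total = 37.88 + 18.06 = 55.94 dB

Base SQNR = 37.88 dB; oversampled SQNR = 55.94 dB


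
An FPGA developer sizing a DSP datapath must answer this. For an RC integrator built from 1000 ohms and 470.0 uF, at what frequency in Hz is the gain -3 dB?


Cutoff frequency of a first-order RC filter:
fc = 1 / (2 * pi * R * C)
C = 470.0 uF = 0.00047 F
fc = 1 / (2 * pi * 1000 * 0.00047)
   = 1 / 2.9530970943744
   = 0.338628 Hz

0.338628 Hz


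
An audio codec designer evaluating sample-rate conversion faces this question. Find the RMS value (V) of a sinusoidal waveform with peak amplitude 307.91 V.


RMS voltage for a sinusoidal waveform:
V_rms = V_peak / sqrt(2)
      = 307.91 / 1.414214
      = 217.725 V

217.725 V


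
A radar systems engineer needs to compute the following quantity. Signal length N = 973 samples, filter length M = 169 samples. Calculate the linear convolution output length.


Linear convolution output length:
L = N + M - 1
  = 973 + 169 - 1
  = 1141 samples

1141


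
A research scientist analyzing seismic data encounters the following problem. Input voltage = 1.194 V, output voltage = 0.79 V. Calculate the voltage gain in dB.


Voltage gain in dB:
G = 20 * log10(Vout / Vin)
  = 20 * log10(0.79 / 1.194)
  = 20 * log10(0.661642)
  = 20 * -0.179377
  = -3.59 dB

-3.59 dB


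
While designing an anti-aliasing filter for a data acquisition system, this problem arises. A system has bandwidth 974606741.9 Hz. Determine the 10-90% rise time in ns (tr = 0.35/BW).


Rise time from bandwidth relationship:
tr = 0.35 / BW
   = 0.35 / 974606741.9
   = 3.591192067e-10 s
   = 0.3591 ns

0.3591 ns


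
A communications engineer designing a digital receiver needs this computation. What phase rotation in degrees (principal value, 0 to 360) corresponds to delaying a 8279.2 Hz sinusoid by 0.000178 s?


Phase shift from frequency and time delay:
phi = 360 * f * t_delay
    = 360 * 8279.2 * 0.000178
    = 530.53 degrees
    mod 360 = 170.53 degrees

170.53 degrees


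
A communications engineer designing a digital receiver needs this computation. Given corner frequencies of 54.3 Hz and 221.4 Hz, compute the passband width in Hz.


Bandwidth is the difference of -3dB frequencies:
BW = f_high - f_low
   = 221.4 - 54.3
   = 167.1 Hz

167.1 Hz


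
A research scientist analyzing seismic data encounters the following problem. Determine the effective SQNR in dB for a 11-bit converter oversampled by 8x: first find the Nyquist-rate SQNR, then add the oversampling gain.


Step 1 — baseline SQNR at Nyquist:
SQNR_base = 6.02*N + 1.76
          = 6.02*11 + 1.76
          = 67.98 dB

Step 2 — oversampling processing gain:
G = 10*log10(OSR) = 10*log10(8) = 9.03 dB

Step 3 — total:
SQNR_total = 67.98 + 9.03 = 77.01 dB

Base SQNR = 67.98 dB; oversampled SQNR = 77.01 dB


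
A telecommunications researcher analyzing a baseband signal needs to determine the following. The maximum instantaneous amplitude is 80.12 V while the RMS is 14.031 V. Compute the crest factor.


Crest factor is the ratio of peak to RMS:
CF = V_peak / V_rms
   = 80.12 / 14.031
   = 5.7102

5.7102


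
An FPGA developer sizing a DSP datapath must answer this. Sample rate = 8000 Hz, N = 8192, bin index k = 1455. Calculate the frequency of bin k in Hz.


Frequency of DFT bin k:
f_k = k * fs / N
    = 1455 * 8000 / 8192
    = 11640000 / 8192
    = 1420.898 Hz

1420.898 Hz


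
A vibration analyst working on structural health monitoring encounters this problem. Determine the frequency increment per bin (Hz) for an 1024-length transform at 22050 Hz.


DFT frequency resolution:
df = fs / N
   = 22050 / 1024
   = 21.5332 Hz

21.5332 Hz


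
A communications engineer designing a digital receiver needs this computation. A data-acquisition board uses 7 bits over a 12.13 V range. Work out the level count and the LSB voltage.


Step 1 — number of quantization levels:
L = 2^N = 2^7 = 128

Step 2 — LSB step size:
delta = Vfs / L
      = 12.13 / 128
      = 0.09476563 V

Levels = 128; step size = 0.09476563 V


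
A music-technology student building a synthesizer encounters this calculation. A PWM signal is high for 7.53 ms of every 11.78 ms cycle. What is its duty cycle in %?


Duty cycle as a percentage:
DC = (t_on / T) * 100
   = (7.53 / 11.78) * 100
   = 0.639219 * 100
   = 63.92 %

63.92 %


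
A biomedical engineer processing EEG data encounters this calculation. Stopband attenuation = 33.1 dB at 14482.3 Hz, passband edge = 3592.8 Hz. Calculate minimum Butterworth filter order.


Butterworth filter order formula:
n = log10(10^(A/10) - 1) / (2 * log10(f_stop/f_pass))
10^(33.1/10) - 1 = 2040.7379
f_stop/f_pass = 14482.3 / 3592.8 = 4.0309
n = 2.7335 -> ceil = 3

3


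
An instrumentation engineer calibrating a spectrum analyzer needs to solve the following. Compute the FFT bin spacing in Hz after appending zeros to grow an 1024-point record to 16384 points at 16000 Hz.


Frequency resolution after zero-padding:
N_padded = 1024 * 16 = 16384
df = fs / N_padded
   = 16000 / 16384
   = 0.9766 Hz

0.9766 Hz


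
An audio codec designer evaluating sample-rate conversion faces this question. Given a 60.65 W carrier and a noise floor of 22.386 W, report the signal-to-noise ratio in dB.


SNR in decibels:
SNR = 10 * log10(Ps / Pn)
    = 10 * log10(60.65 / 22.386)
    = 10 * log10(2.7093)
    = 10 * 0.4329
    = 4.33 dB

4.33 dB


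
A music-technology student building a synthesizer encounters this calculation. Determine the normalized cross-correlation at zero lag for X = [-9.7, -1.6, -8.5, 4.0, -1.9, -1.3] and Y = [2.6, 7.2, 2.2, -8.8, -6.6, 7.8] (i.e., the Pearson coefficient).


Pearson correlation coefficient (population):
r = cov(X,Y) / (std(X) * std(Y))
Mean X = -3.1667, Mean Y = 0.7333
Cov(X,Y) = -12.384444
Std(X) = 4.655343, Std(Y) = 6.351553
r = -0.4188

-0.4188


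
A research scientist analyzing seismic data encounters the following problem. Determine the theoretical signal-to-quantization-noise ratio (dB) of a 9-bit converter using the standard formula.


Theoretical SNR for a full-scale sinusoid:
SNR = 6.02 * N + 1.76
    = 6.02 * 9 + 1.76
    = 54.18 + 1.76
    = 55.94 dB

55.94 dB
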